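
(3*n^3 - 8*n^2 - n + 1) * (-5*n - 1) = -15*n^4 + 37*n^3 + 13*n^2 - 4*n - 1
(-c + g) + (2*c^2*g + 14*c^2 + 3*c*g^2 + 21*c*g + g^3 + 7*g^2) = 2*c^2*g + 14*c^2 + 3*c*g^2 + 21*c*g - c + g^3 + 7*g^2 + g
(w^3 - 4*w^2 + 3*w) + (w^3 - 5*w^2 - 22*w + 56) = 2*w^3 - 9*w^2 - 19*w + 56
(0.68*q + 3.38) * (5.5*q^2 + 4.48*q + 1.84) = 3.74*q^3 + 21.6364*q^2 + 16.3936*q + 6.2192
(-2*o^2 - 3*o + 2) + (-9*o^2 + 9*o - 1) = -11*o^2 + 6*o + 1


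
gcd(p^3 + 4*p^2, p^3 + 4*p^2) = p^3 + 4*p^2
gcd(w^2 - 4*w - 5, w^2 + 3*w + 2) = w + 1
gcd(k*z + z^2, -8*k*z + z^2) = z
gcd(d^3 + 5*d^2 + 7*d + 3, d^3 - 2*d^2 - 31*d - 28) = d + 1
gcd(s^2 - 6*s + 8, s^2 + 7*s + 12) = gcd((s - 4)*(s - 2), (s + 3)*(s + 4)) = 1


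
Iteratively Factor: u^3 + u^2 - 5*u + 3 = (u + 3)*(u^2 - 2*u + 1) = (u - 1)*(u + 3)*(u - 1)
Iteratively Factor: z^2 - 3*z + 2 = (z - 1)*(z - 2)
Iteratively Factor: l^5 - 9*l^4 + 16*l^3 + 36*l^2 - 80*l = (l)*(l^4 - 9*l^3 + 16*l^2 + 36*l - 80) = l*(l + 2)*(l^3 - 11*l^2 + 38*l - 40) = l*(l - 4)*(l + 2)*(l^2 - 7*l + 10) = l*(l - 5)*(l - 4)*(l + 2)*(l - 2)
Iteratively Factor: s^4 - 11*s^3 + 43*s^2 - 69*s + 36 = (s - 3)*(s^3 - 8*s^2 + 19*s - 12) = (s - 4)*(s - 3)*(s^2 - 4*s + 3) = (s - 4)*(s - 3)^2*(s - 1)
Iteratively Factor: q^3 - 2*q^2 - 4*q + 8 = (q - 2)*(q^2 - 4) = (q - 2)*(q + 2)*(q - 2)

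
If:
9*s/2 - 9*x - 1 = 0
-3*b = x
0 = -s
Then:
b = 1/27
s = 0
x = -1/9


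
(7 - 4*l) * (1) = 7 - 4*l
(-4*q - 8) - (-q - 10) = 2 - 3*q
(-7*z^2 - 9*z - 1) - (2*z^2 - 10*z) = -9*z^2 + z - 1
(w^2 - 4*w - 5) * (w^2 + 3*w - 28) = w^4 - w^3 - 45*w^2 + 97*w + 140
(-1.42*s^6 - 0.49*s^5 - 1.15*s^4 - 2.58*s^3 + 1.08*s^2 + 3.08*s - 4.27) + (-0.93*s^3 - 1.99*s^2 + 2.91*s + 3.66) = -1.42*s^6 - 0.49*s^5 - 1.15*s^4 - 3.51*s^3 - 0.91*s^2 + 5.99*s - 0.609999999999999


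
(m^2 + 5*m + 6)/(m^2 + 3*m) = (m + 2)/m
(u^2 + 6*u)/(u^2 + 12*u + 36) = u/(u + 6)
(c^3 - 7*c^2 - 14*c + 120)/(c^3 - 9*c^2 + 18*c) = (c^2 - c - 20)/(c*(c - 3))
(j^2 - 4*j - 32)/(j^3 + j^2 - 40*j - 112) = (j - 8)/(j^2 - 3*j - 28)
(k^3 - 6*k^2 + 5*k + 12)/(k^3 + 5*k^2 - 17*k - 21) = (k - 4)/(k + 7)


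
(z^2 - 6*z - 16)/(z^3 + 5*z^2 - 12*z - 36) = (z - 8)/(z^2 + 3*z - 18)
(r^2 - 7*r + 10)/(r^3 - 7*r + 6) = (r - 5)/(r^2 + 2*r - 3)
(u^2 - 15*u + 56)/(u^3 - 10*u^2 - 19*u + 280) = 1/(u + 5)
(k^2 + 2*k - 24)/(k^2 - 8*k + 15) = (k^2 + 2*k - 24)/(k^2 - 8*k + 15)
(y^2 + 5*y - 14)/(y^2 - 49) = (y - 2)/(y - 7)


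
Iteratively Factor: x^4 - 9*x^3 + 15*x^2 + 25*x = (x)*(x^3 - 9*x^2 + 15*x + 25) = x*(x - 5)*(x^2 - 4*x - 5) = x*(x - 5)^2*(x + 1)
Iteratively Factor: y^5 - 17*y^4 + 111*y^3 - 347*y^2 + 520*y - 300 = (y - 5)*(y^4 - 12*y^3 + 51*y^2 - 92*y + 60) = (y - 5)*(y - 3)*(y^3 - 9*y^2 + 24*y - 20) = (y - 5)^2*(y - 3)*(y^2 - 4*y + 4) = (y - 5)^2*(y - 3)*(y - 2)*(y - 2)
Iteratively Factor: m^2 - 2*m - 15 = (m - 5)*(m + 3)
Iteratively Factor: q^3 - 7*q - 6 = (q + 2)*(q^2 - 2*q - 3) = (q - 3)*(q + 2)*(q + 1)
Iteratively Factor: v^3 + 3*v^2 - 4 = (v - 1)*(v^2 + 4*v + 4) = (v - 1)*(v + 2)*(v + 2)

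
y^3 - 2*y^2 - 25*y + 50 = (y - 5)*(y - 2)*(y + 5)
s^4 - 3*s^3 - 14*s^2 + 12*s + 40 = (s - 5)*(s - 2)*(s + 2)^2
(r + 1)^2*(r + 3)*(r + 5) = r^4 + 10*r^3 + 32*r^2 + 38*r + 15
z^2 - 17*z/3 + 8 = (z - 3)*(z - 8/3)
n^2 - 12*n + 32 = (n - 8)*(n - 4)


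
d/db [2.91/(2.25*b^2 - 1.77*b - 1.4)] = (5.1507 - 13.095*b)/(-2.25*b^2 + 1.77*b + 1.4)^2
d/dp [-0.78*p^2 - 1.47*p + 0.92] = -1.56*p - 1.47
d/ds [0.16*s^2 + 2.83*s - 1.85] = 0.32*s + 2.83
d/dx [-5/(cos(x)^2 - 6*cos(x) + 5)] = 10*(3 - cos(x))*sin(x)/(cos(x)^2 - 6*cos(x) + 5)^2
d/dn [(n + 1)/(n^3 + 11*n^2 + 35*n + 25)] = -2/(n^3 + 15*n^2 + 75*n + 125)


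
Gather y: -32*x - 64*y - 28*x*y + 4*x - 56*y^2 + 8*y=-28*x - 56*y^2 + y*(-28*x - 56)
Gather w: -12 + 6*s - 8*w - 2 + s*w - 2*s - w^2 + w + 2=4*s - w^2 + w*(s - 7) - 12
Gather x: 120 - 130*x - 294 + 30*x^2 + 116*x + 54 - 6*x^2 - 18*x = 24*x^2 - 32*x - 120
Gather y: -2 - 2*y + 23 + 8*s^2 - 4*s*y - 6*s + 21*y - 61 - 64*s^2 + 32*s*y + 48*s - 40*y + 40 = -56*s^2 + 42*s + y*(28*s - 21)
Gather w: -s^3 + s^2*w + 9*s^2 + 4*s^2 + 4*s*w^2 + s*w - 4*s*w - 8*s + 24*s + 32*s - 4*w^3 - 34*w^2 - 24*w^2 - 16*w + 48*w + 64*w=-s^3 + 13*s^2 + 48*s - 4*w^3 + w^2*(4*s - 58) + w*(s^2 - 3*s + 96)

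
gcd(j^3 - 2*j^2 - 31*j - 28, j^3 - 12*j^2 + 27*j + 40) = j + 1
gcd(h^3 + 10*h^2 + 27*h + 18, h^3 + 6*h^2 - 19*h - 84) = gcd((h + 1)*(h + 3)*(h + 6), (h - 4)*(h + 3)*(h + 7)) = h + 3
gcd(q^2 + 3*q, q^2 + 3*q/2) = q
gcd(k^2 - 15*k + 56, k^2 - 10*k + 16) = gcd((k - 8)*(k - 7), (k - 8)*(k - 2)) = k - 8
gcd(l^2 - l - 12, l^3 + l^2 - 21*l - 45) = l + 3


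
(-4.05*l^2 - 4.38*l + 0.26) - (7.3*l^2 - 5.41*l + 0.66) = -11.35*l^2 + 1.03*l - 0.4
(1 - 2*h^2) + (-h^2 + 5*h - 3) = -3*h^2 + 5*h - 2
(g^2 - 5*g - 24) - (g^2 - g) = -4*g - 24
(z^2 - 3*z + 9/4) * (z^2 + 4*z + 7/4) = z^4 + z^3 - 8*z^2 + 15*z/4 + 63/16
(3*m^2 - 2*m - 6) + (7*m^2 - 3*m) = 10*m^2 - 5*m - 6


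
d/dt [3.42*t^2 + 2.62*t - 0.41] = 6.84*t + 2.62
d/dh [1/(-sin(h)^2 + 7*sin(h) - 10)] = (2*sin(h) - 7)*cos(h)/(sin(h)^2 - 7*sin(h) + 10)^2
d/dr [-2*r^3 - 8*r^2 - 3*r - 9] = -6*r^2 - 16*r - 3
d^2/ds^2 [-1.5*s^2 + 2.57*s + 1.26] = -3.00000000000000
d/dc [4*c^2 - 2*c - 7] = 8*c - 2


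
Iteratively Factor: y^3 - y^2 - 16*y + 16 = (y - 4)*(y^2 + 3*y - 4) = (y - 4)*(y + 4)*(y - 1)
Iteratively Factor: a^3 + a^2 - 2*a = (a)*(a^2 + a - 2) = a*(a + 2)*(a - 1)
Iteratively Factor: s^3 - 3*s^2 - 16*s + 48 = (s + 4)*(s^2 - 7*s + 12) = (s - 4)*(s + 4)*(s - 3)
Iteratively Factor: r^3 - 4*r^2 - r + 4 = (r + 1)*(r^2 - 5*r + 4) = (r - 1)*(r + 1)*(r - 4)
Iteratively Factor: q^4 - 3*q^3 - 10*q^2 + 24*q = (q - 4)*(q^3 + q^2 - 6*q) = (q - 4)*(q - 2)*(q^2 + 3*q) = (q - 4)*(q - 2)*(q + 3)*(q)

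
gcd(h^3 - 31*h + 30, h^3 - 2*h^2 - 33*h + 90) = h^2 + h - 30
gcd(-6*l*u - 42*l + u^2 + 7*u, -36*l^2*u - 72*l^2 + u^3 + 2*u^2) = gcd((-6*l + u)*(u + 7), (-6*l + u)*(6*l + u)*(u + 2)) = -6*l + u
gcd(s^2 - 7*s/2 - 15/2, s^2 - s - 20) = s - 5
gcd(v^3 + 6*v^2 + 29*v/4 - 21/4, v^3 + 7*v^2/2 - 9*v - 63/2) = v^2 + 13*v/2 + 21/2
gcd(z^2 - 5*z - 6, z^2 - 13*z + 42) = z - 6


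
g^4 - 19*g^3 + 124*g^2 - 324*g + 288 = (g - 8)*(g - 6)*(g - 3)*(g - 2)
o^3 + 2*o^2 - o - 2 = (o - 1)*(o + 1)*(o + 2)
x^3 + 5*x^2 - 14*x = x*(x - 2)*(x + 7)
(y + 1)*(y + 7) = y^2 + 8*y + 7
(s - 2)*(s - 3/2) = s^2 - 7*s/2 + 3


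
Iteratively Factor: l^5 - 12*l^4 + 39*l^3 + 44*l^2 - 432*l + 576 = (l + 3)*(l^4 - 15*l^3 + 84*l^2 - 208*l + 192) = (l - 4)*(l + 3)*(l^3 - 11*l^2 + 40*l - 48) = (l - 4)*(l - 3)*(l + 3)*(l^2 - 8*l + 16) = (l - 4)^2*(l - 3)*(l + 3)*(l - 4)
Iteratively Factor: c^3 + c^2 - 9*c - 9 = (c - 3)*(c^2 + 4*c + 3) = (c - 3)*(c + 3)*(c + 1)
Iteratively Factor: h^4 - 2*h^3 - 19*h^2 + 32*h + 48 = (h - 3)*(h^3 + h^2 - 16*h - 16) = (h - 3)*(h + 4)*(h^2 - 3*h - 4) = (h - 4)*(h - 3)*(h + 4)*(h + 1)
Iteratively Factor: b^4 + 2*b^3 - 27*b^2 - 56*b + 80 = (b - 1)*(b^3 + 3*b^2 - 24*b - 80) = (b - 5)*(b - 1)*(b^2 + 8*b + 16) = (b - 5)*(b - 1)*(b + 4)*(b + 4)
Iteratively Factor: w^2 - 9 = (w + 3)*(w - 3)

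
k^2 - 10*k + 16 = (k - 8)*(k - 2)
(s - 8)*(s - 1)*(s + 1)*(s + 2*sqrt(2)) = s^4 - 8*s^3 + 2*sqrt(2)*s^3 - 16*sqrt(2)*s^2 - s^2 - 2*sqrt(2)*s + 8*s + 16*sqrt(2)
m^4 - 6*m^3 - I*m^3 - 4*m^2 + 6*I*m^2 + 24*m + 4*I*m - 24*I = (m - 6)*(m - 2)*(m + 2)*(m - I)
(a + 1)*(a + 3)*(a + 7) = a^3 + 11*a^2 + 31*a + 21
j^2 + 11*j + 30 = (j + 5)*(j + 6)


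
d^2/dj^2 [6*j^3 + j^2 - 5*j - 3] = 36*j + 2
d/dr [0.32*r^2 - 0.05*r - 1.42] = 0.64*r - 0.05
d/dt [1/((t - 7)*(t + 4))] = (3 - 2*t)/(t^4 - 6*t^3 - 47*t^2 + 168*t + 784)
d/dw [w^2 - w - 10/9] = 2*w - 1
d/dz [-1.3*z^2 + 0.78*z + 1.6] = 0.78 - 2.6*z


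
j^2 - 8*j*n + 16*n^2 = (j - 4*n)^2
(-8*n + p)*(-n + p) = 8*n^2 - 9*n*p + p^2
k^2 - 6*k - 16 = (k - 8)*(k + 2)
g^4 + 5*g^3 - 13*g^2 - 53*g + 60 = (g - 3)*(g - 1)*(g + 4)*(g + 5)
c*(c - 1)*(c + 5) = c^3 + 4*c^2 - 5*c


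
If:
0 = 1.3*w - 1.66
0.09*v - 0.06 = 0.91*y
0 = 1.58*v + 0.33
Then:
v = -0.21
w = 1.28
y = -0.09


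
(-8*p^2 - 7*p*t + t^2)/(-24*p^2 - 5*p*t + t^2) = (p + t)/(3*p + t)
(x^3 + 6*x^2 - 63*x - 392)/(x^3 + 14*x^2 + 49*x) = (x - 8)/x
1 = 1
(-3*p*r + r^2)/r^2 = (-3*p + r)/r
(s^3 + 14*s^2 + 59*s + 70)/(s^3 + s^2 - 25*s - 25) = (s^2 + 9*s + 14)/(s^2 - 4*s - 5)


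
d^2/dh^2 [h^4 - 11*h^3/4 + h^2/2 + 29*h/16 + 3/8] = 12*h^2 - 33*h/2 + 1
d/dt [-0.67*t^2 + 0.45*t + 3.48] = 0.45 - 1.34*t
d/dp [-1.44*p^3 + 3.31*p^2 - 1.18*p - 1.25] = -4.32*p^2 + 6.62*p - 1.18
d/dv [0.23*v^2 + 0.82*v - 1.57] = 0.46*v + 0.82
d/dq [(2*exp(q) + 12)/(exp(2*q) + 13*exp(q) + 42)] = -2*exp(q)/(exp(2*q) + 14*exp(q) + 49)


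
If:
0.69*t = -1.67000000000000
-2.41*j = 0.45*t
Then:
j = 0.45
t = -2.42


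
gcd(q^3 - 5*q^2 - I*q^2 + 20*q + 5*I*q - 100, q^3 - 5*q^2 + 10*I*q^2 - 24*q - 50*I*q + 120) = q^2 + q*(-5 + 4*I) - 20*I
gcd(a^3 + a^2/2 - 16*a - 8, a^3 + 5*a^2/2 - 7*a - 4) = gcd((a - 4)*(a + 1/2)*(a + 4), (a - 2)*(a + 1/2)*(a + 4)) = a^2 + 9*a/2 + 2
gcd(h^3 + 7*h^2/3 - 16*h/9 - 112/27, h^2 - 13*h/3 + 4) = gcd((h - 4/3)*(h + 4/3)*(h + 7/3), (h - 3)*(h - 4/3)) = h - 4/3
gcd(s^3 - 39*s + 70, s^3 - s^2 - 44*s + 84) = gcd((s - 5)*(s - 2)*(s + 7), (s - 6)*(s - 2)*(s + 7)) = s^2 + 5*s - 14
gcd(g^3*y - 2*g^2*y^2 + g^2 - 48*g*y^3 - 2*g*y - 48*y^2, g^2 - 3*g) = 1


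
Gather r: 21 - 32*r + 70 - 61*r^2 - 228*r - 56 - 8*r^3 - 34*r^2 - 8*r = -8*r^3 - 95*r^2 - 268*r + 35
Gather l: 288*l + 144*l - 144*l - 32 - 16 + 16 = 288*l - 32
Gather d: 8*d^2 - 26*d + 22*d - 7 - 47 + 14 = 8*d^2 - 4*d - 40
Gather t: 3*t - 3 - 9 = 3*t - 12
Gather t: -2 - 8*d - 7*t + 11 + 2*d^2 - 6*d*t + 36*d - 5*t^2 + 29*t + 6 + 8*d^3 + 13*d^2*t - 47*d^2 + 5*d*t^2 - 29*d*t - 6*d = 8*d^3 - 45*d^2 + 22*d + t^2*(5*d - 5) + t*(13*d^2 - 35*d + 22) + 15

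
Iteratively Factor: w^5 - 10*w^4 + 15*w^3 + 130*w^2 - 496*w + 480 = (w - 4)*(w^4 - 6*w^3 - 9*w^2 + 94*w - 120) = (w - 4)*(w + 4)*(w^3 - 10*w^2 + 31*w - 30) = (w - 4)*(w - 2)*(w + 4)*(w^2 - 8*w + 15) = (w - 5)*(w - 4)*(w - 2)*(w + 4)*(w - 3)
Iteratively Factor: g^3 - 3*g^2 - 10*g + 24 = (g - 4)*(g^2 + g - 6) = (g - 4)*(g + 3)*(g - 2)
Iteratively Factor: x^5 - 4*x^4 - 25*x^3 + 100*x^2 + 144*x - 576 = (x - 3)*(x^4 - x^3 - 28*x^2 + 16*x + 192) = (x - 4)*(x - 3)*(x^3 + 3*x^2 - 16*x - 48) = (x - 4)*(x - 3)*(x + 3)*(x^2 - 16) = (x - 4)^2*(x - 3)*(x + 3)*(x + 4)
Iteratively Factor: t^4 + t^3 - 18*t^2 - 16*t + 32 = (t - 1)*(t^3 + 2*t^2 - 16*t - 32) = (t - 4)*(t - 1)*(t^2 + 6*t + 8) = (t - 4)*(t - 1)*(t + 4)*(t + 2)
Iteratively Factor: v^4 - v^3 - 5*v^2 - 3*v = (v + 1)*(v^3 - 2*v^2 - 3*v) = (v - 3)*(v + 1)*(v^2 + v) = v*(v - 3)*(v + 1)*(v + 1)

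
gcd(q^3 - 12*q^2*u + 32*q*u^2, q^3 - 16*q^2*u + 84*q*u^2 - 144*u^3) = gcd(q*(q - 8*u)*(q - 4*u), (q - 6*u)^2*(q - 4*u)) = q - 4*u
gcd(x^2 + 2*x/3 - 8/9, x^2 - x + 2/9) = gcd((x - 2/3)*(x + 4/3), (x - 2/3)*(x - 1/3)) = x - 2/3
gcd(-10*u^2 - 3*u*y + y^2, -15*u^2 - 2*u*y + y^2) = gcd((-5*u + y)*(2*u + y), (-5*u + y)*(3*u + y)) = -5*u + y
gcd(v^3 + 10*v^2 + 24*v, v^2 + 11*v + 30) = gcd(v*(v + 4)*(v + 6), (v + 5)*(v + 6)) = v + 6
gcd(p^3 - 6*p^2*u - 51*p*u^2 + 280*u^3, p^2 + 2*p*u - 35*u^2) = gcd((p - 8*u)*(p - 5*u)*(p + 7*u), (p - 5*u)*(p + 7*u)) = p^2 + 2*p*u - 35*u^2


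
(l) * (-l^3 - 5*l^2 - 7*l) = -l^4 - 5*l^3 - 7*l^2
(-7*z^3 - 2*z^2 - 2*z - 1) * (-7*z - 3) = 49*z^4 + 35*z^3 + 20*z^2 + 13*z + 3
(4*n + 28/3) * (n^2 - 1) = 4*n^3 + 28*n^2/3 - 4*n - 28/3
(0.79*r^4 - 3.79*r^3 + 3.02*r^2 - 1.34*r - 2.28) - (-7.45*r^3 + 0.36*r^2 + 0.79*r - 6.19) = 0.79*r^4 + 3.66*r^3 + 2.66*r^2 - 2.13*r + 3.91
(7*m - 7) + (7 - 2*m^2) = -2*m^2 + 7*m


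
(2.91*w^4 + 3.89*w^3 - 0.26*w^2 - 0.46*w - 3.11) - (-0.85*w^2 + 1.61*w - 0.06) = 2.91*w^4 + 3.89*w^3 + 0.59*w^2 - 2.07*w - 3.05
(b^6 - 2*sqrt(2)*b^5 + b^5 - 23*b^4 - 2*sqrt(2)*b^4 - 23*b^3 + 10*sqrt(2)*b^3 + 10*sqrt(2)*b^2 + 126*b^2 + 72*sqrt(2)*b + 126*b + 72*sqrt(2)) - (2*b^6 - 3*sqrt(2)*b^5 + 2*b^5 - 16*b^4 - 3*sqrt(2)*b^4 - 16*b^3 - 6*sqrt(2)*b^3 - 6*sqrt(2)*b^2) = -b^6 - b^5 + sqrt(2)*b^5 - 7*b^4 + sqrt(2)*b^4 - 7*b^3 + 16*sqrt(2)*b^3 + 16*sqrt(2)*b^2 + 126*b^2 + 72*sqrt(2)*b + 126*b + 72*sqrt(2)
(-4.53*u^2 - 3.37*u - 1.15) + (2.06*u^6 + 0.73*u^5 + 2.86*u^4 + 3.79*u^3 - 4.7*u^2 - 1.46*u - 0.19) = 2.06*u^6 + 0.73*u^5 + 2.86*u^4 + 3.79*u^3 - 9.23*u^2 - 4.83*u - 1.34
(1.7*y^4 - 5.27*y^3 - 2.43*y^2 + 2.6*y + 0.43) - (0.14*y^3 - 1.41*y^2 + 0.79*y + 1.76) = 1.7*y^4 - 5.41*y^3 - 1.02*y^2 + 1.81*y - 1.33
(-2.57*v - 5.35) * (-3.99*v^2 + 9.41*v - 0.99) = 10.2543*v^3 - 2.8372*v^2 - 47.7992*v + 5.2965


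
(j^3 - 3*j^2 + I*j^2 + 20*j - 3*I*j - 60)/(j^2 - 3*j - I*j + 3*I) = (j^2 + I*j + 20)/(j - I)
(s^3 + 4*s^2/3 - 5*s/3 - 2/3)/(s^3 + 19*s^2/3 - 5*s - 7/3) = (s + 2)/(s + 7)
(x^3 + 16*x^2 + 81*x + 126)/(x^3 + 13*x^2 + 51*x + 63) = (x + 6)/(x + 3)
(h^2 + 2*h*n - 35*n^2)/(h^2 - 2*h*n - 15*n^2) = (h + 7*n)/(h + 3*n)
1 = 1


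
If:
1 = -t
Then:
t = -1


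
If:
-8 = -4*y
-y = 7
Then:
No Solution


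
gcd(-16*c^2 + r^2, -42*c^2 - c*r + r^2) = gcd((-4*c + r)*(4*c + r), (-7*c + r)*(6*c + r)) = 1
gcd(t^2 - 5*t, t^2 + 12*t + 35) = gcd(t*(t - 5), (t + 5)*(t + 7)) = 1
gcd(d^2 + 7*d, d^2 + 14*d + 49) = d + 7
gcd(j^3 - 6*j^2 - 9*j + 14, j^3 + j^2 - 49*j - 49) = j - 7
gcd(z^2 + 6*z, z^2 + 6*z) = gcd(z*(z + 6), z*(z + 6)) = z^2 + 6*z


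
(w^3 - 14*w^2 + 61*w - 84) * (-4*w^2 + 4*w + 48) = -4*w^5 + 60*w^4 - 252*w^3 - 92*w^2 + 2592*w - 4032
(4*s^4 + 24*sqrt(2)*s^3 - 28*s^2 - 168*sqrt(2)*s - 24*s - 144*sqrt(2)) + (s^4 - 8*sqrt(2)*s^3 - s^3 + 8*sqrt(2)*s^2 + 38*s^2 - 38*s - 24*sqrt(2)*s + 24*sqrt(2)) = 5*s^4 - s^3 + 16*sqrt(2)*s^3 + 10*s^2 + 8*sqrt(2)*s^2 - 192*sqrt(2)*s - 62*s - 120*sqrt(2)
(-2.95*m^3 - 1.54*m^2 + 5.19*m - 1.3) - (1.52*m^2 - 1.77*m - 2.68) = -2.95*m^3 - 3.06*m^2 + 6.96*m + 1.38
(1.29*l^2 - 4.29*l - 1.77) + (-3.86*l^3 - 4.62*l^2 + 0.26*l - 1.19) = -3.86*l^3 - 3.33*l^2 - 4.03*l - 2.96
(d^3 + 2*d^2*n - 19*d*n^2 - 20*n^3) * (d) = d^4 + 2*d^3*n - 19*d^2*n^2 - 20*d*n^3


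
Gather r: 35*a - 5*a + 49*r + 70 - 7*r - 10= 30*a + 42*r + 60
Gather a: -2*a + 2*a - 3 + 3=0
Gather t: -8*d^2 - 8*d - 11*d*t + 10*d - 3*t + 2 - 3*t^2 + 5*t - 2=-8*d^2 + 2*d - 3*t^2 + t*(2 - 11*d)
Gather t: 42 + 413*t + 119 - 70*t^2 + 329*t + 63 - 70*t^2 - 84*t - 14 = -140*t^2 + 658*t + 210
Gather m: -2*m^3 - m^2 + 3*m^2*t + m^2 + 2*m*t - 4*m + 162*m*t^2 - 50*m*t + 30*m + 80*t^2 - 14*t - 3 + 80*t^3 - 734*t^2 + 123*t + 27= -2*m^3 + 3*m^2*t + m*(162*t^2 - 48*t + 26) + 80*t^3 - 654*t^2 + 109*t + 24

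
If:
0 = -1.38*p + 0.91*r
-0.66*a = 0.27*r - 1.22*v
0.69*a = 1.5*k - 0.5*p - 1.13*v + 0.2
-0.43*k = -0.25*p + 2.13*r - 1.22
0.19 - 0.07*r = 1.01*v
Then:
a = 0.03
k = 0.12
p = 0.39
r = 0.59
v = 0.15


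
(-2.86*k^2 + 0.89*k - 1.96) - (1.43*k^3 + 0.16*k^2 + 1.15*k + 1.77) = -1.43*k^3 - 3.02*k^2 - 0.26*k - 3.73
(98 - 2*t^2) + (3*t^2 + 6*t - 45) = t^2 + 6*t + 53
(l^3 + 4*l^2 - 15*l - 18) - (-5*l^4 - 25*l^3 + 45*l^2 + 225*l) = 5*l^4 + 26*l^3 - 41*l^2 - 240*l - 18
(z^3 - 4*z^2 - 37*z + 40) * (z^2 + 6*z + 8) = z^5 + 2*z^4 - 53*z^3 - 214*z^2 - 56*z + 320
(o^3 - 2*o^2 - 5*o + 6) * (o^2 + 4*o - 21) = o^5 + 2*o^4 - 34*o^3 + 28*o^2 + 129*o - 126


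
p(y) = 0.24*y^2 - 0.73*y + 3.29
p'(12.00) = 5.03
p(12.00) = 29.09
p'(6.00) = 2.15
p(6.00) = 7.55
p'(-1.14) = -1.28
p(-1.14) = 4.43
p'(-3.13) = -2.23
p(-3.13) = 7.93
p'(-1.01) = -1.21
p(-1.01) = 4.27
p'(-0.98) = -1.20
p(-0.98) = 4.24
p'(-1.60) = -1.50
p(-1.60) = 5.07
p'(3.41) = 0.91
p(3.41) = 3.59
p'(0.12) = -0.67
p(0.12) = 3.21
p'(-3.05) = -2.19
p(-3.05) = 7.75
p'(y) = 0.48*y - 0.73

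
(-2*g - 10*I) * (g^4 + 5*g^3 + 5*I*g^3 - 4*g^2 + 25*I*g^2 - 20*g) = -2*g^5 - 10*g^4 - 20*I*g^4 + 58*g^3 - 100*I*g^3 + 290*g^2 + 40*I*g^2 + 200*I*g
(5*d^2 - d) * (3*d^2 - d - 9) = 15*d^4 - 8*d^3 - 44*d^2 + 9*d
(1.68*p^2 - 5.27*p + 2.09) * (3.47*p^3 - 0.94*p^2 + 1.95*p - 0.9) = 5.8296*p^5 - 19.8661*p^4 + 15.4821*p^3 - 13.7531*p^2 + 8.8185*p - 1.881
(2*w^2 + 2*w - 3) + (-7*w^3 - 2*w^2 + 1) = -7*w^3 + 2*w - 2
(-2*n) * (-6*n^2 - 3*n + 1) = 12*n^3 + 6*n^2 - 2*n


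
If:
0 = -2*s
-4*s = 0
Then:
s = 0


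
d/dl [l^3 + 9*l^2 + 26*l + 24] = 3*l^2 + 18*l + 26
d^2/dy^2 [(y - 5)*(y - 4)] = 2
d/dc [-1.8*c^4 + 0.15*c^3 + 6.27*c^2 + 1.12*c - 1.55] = -7.2*c^3 + 0.45*c^2 + 12.54*c + 1.12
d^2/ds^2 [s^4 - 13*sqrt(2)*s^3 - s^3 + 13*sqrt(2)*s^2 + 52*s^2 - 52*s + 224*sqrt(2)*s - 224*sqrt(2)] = 12*s^2 - 78*sqrt(2)*s - 6*s + 26*sqrt(2) + 104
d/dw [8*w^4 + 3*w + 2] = 32*w^3 + 3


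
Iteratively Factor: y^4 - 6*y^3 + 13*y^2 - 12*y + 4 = (y - 2)*(y^3 - 4*y^2 + 5*y - 2) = (y - 2)*(y - 1)*(y^2 - 3*y + 2) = (y - 2)^2*(y - 1)*(y - 1)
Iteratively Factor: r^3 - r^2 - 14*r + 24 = (r + 4)*(r^2 - 5*r + 6) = (r - 2)*(r + 4)*(r - 3)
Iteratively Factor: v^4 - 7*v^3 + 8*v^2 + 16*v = (v)*(v^3 - 7*v^2 + 8*v + 16) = v*(v - 4)*(v^2 - 3*v - 4) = v*(v - 4)^2*(v + 1)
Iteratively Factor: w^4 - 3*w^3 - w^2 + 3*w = (w - 1)*(w^3 - 2*w^2 - 3*w) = (w - 3)*(w - 1)*(w^2 + w) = w*(w - 3)*(w - 1)*(w + 1)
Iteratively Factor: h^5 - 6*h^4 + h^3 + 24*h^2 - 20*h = (h - 1)*(h^4 - 5*h^3 - 4*h^2 + 20*h) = (h - 5)*(h - 1)*(h^3 - 4*h) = h*(h - 5)*(h - 1)*(h^2 - 4) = h*(h - 5)*(h - 2)*(h - 1)*(h + 2)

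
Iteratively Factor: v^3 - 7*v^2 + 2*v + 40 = (v + 2)*(v^2 - 9*v + 20) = (v - 4)*(v + 2)*(v - 5)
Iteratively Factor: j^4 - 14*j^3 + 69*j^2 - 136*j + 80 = (j - 1)*(j^3 - 13*j^2 + 56*j - 80) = (j - 4)*(j - 1)*(j^2 - 9*j + 20) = (j - 4)^2*(j - 1)*(j - 5)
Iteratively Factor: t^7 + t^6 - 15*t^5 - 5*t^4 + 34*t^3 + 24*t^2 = (t)*(t^6 + t^5 - 15*t^4 - 5*t^3 + 34*t^2 + 24*t) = t*(t - 2)*(t^5 + 3*t^4 - 9*t^3 - 23*t^2 - 12*t) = t^2*(t - 2)*(t^4 + 3*t^3 - 9*t^2 - 23*t - 12) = t^2*(t - 2)*(t + 4)*(t^3 - t^2 - 5*t - 3) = t^2*(t - 3)*(t - 2)*(t + 4)*(t^2 + 2*t + 1) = t^2*(t - 3)*(t - 2)*(t + 1)*(t + 4)*(t + 1)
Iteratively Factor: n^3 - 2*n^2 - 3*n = (n)*(n^2 - 2*n - 3) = n*(n + 1)*(n - 3)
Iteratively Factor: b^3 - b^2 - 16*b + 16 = (b - 1)*(b^2 - 16) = (b - 1)*(b + 4)*(b - 4)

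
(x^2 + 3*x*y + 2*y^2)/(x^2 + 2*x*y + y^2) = (x + 2*y)/(x + y)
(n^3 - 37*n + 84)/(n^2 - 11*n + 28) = (n^2 + 4*n - 21)/(n - 7)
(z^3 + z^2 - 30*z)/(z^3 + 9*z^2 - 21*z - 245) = z*(z + 6)/(z^2 + 14*z + 49)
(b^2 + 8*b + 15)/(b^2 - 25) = (b + 3)/(b - 5)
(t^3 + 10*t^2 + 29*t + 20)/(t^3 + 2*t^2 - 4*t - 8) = (t^3 + 10*t^2 + 29*t + 20)/(t^3 + 2*t^2 - 4*t - 8)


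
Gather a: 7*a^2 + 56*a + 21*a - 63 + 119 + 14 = 7*a^2 + 77*a + 70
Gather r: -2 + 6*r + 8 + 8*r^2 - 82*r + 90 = 8*r^2 - 76*r + 96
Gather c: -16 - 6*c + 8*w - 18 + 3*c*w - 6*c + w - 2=c*(3*w - 12) + 9*w - 36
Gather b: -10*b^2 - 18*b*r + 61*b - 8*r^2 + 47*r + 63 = -10*b^2 + b*(61 - 18*r) - 8*r^2 + 47*r + 63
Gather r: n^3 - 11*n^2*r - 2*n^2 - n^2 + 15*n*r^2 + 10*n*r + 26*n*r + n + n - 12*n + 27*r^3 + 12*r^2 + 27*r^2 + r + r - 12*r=n^3 - 3*n^2 - 10*n + 27*r^3 + r^2*(15*n + 39) + r*(-11*n^2 + 36*n - 10)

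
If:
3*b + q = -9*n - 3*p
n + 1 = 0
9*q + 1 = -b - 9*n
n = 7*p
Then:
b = 269/91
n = -1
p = -1/7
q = 51/91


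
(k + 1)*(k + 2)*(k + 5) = k^3 + 8*k^2 + 17*k + 10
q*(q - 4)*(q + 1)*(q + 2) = q^4 - q^3 - 10*q^2 - 8*q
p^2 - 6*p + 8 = (p - 4)*(p - 2)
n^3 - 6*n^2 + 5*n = n*(n - 5)*(n - 1)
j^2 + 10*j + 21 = (j + 3)*(j + 7)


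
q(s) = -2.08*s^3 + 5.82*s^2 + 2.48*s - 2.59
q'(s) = -6.24*s^2 + 11.64*s + 2.48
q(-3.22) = 119.21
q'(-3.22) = -99.70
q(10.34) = -1654.15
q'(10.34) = -544.32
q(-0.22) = -2.83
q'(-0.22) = -0.38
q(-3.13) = 110.45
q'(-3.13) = -95.09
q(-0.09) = -2.76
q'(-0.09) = 1.38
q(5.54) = -163.89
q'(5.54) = -124.55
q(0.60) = 0.54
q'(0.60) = 7.22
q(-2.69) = 73.34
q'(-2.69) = -73.98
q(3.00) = 1.07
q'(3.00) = -18.76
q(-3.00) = 98.51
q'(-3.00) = -88.60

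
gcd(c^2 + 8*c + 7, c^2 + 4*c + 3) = c + 1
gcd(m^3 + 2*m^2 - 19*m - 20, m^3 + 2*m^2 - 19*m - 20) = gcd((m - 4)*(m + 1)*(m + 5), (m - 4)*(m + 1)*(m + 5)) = m^3 + 2*m^2 - 19*m - 20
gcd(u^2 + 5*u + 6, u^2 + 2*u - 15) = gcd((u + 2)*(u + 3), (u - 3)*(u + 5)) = 1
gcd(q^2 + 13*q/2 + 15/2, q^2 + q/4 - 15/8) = q + 3/2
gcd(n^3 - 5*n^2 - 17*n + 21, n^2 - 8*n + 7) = n^2 - 8*n + 7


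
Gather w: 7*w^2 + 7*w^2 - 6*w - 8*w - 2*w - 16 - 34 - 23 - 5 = 14*w^2 - 16*w - 78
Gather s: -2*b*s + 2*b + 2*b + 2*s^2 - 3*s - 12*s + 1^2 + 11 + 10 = 4*b + 2*s^2 + s*(-2*b - 15) + 22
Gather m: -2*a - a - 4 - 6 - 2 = -3*a - 12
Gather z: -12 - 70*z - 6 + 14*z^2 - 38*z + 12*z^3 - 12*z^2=12*z^3 + 2*z^2 - 108*z - 18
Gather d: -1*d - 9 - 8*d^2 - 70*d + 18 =-8*d^2 - 71*d + 9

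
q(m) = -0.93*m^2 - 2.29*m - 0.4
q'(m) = -1.86*m - 2.29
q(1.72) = -7.09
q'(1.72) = -5.49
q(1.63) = -6.60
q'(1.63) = -5.32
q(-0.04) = -0.31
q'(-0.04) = -2.22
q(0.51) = -1.81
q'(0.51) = -3.24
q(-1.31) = 1.00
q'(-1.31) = 0.15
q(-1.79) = 0.72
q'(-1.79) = 1.04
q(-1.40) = 0.98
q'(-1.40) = 0.31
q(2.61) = -12.71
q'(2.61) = -7.14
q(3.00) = -15.64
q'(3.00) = -7.87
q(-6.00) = -20.14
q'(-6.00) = 8.87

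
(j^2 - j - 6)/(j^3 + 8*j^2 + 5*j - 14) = (j - 3)/(j^2 + 6*j - 7)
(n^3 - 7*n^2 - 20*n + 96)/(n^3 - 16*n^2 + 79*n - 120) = (n + 4)/(n - 5)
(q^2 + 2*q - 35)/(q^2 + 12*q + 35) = (q - 5)/(q + 5)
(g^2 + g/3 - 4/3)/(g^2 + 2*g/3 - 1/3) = (3*g^2 + g - 4)/(3*g^2 + 2*g - 1)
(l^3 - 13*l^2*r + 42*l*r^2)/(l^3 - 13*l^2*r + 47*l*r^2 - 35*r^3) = l*(l - 6*r)/(l^2 - 6*l*r + 5*r^2)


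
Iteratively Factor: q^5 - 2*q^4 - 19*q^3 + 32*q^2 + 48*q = (q - 3)*(q^4 + q^3 - 16*q^2 - 16*q) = (q - 3)*(q + 4)*(q^3 - 3*q^2 - 4*q) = (q - 3)*(q + 1)*(q + 4)*(q^2 - 4*q) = q*(q - 3)*(q + 1)*(q + 4)*(q - 4)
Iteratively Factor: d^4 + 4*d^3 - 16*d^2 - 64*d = (d + 4)*(d^3 - 16*d) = (d - 4)*(d + 4)*(d^2 + 4*d) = (d - 4)*(d + 4)^2*(d)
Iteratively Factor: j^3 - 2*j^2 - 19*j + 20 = (j - 5)*(j^2 + 3*j - 4) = (j - 5)*(j + 4)*(j - 1)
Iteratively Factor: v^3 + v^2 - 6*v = (v)*(v^2 + v - 6) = v*(v - 2)*(v + 3)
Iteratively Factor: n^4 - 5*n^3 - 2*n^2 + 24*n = (n)*(n^3 - 5*n^2 - 2*n + 24) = n*(n - 3)*(n^2 - 2*n - 8) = n*(n - 4)*(n - 3)*(n + 2)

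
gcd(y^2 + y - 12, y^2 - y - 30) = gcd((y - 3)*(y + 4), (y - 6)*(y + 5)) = 1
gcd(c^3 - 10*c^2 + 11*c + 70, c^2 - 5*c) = c - 5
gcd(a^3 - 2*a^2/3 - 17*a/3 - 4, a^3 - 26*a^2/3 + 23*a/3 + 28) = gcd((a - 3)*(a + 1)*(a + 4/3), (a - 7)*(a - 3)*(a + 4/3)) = a^2 - 5*a/3 - 4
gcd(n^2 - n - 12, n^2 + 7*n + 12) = n + 3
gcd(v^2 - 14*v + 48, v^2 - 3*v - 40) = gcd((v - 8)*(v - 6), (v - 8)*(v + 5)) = v - 8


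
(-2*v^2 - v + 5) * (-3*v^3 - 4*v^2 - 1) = 6*v^5 + 11*v^4 - 11*v^3 - 18*v^2 + v - 5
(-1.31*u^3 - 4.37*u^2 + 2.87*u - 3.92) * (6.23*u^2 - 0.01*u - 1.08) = -8.1613*u^5 - 27.212*u^4 + 19.3386*u^3 - 19.7307*u^2 - 3.0604*u + 4.2336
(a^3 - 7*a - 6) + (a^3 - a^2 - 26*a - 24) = 2*a^3 - a^2 - 33*a - 30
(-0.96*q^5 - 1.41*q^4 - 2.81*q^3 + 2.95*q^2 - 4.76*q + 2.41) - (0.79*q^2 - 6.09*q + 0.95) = -0.96*q^5 - 1.41*q^4 - 2.81*q^3 + 2.16*q^2 + 1.33*q + 1.46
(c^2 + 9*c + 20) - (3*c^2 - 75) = -2*c^2 + 9*c + 95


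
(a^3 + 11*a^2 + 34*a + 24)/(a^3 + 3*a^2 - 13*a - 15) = (a^2 + 10*a + 24)/(a^2 + 2*a - 15)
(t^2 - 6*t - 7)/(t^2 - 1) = (t - 7)/(t - 1)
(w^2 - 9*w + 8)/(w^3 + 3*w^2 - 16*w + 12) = (w - 8)/(w^2 + 4*w - 12)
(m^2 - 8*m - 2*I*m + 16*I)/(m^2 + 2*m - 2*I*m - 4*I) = (m - 8)/(m + 2)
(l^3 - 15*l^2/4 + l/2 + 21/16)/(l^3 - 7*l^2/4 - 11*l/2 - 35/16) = (4*l - 3)/(4*l + 5)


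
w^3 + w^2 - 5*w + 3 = (w - 1)^2*(w + 3)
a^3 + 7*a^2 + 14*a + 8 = (a + 1)*(a + 2)*(a + 4)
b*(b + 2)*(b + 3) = b^3 + 5*b^2 + 6*b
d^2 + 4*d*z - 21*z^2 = (d - 3*z)*(d + 7*z)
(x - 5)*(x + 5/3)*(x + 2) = x^3 - 4*x^2/3 - 15*x - 50/3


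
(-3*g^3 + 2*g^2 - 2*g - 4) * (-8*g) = 24*g^4 - 16*g^3 + 16*g^2 + 32*g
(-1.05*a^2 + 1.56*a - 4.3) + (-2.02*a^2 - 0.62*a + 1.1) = -3.07*a^2 + 0.94*a - 3.2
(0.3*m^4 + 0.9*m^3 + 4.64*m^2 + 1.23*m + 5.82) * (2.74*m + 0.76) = 0.822*m^5 + 2.694*m^4 + 13.3976*m^3 + 6.8966*m^2 + 16.8816*m + 4.4232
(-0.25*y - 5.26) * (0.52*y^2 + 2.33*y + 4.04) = -0.13*y^3 - 3.3177*y^2 - 13.2658*y - 21.2504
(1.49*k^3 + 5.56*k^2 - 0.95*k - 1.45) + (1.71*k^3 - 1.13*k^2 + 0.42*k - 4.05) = 3.2*k^3 + 4.43*k^2 - 0.53*k - 5.5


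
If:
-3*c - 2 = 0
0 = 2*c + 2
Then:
No Solution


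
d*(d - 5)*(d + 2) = d^3 - 3*d^2 - 10*d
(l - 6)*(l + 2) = l^2 - 4*l - 12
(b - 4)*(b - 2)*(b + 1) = b^3 - 5*b^2 + 2*b + 8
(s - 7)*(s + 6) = s^2 - s - 42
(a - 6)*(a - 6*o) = a^2 - 6*a*o - 6*a + 36*o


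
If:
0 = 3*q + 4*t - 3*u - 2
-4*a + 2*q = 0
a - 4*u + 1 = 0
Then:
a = 4*u - 1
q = 8*u - 2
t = 2 - 21*u/4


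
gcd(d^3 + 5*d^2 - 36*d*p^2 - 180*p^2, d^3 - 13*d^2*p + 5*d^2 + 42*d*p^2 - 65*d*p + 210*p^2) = -d^2 + 6*d*p - 5*d + 30*p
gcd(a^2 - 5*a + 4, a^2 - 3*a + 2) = a - 1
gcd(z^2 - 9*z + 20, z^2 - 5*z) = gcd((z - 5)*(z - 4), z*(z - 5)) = z - 5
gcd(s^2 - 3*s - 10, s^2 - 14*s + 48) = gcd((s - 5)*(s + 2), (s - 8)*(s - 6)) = 1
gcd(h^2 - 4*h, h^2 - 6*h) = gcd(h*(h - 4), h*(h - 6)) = h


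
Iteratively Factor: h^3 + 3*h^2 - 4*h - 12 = (h + 2)*(h^2 + h - 6) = (h - 2)*(h + 2)*(h + 3)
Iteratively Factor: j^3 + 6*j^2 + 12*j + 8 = (j + 2)*(j^2 + 4*j + 4) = (j + 2)^2*(j + 2)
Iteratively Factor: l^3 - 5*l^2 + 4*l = (l - 1)*(l^2 - 4*l) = l*(l - 1)*(l - 4)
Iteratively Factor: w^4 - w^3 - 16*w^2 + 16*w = (w - 4)*(w^3 + 3*w^2 - 4*w) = (w - 4)*(w - 1)*(w^2 + 4*w) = w*(w - 4)*(w - 1)*(w + 4)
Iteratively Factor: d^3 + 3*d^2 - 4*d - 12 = (d + 3)*(d^2 - 4) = (d + 2)*(d + 3)*(d - 2)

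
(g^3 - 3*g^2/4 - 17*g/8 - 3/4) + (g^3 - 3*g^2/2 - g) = 2*g^3 - 9*g^2/4 - 25*g/8 - 3/4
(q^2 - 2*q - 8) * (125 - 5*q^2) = -5*q^4 + 10*q^3 + 165*q^2 - 250*q - 1000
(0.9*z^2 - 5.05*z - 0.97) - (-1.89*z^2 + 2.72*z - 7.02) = 2.79*z^2 - 7.77*z + 6.05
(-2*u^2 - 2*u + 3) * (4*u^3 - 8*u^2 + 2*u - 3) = -8*u^5 + 8*u^4 + 24*u^3 - 22*u^2 + 12*u - 9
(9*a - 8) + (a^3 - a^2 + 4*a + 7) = a^3 - a^2 + 13*a - 1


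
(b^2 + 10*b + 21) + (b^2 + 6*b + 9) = 2*b^2 + 16*b + 30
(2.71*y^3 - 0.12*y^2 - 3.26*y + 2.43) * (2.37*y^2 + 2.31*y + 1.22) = 6.4227*y^5 + 5.9757*y^4 - 4.6972*y^3 - 1.9179*y^2 + 1.6361*y + 2.9646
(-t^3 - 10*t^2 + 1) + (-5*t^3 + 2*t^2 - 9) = -6*t^3 - 8*t^2 - 8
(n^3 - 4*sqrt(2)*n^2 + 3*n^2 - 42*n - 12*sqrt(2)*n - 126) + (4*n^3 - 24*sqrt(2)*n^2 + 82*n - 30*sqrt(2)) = 5*n^3 - 28*sqrt(2)*n^2 + 3*n^2 - 12*sqrt(2)*n + 40*n - 126 - 30*sqrt(2)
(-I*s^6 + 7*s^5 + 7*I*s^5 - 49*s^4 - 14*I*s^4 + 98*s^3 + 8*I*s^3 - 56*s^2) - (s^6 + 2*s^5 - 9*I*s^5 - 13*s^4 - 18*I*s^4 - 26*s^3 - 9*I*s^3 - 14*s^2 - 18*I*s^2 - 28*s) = -s^6 - I*s^6 + 5*s^5 + 16*I*s^5 - 36*s^4 + 4*I*s^4 + 124*s^3 + 17*I*s^3 - 42*s^2 + 18*I*s^2 + 28*s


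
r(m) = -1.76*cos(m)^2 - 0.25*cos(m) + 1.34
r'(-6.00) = 1.01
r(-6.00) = -0.52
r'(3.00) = -0.46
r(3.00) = -0.14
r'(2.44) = -1.57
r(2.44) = 0.50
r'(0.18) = 0.66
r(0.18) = -0.61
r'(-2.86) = 0.87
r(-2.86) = -0.04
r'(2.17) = -1.43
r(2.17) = 0.92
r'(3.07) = -0.23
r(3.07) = -0.16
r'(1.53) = 0.39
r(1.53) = 1.33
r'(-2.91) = 0.73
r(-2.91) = -0.08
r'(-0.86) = -1.93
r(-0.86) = 0.43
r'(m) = 3.52*sin(m)*cos(m) + 0.25*sin(m) = (3.52*cos(m) + 0.25)*sin(m)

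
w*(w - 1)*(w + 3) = w^3 + 2*w^2 - 3*w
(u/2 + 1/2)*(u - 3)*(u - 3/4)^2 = u^4/2 - 7*u^3/4 + 9*u^2/32 + 27*u/16 - 27/32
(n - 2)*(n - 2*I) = n^2 - 2*n - 2*I*n + 4*I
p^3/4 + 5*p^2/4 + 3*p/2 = p*(p/4 + 1/2)*(p + 3)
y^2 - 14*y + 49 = (y - 7)^2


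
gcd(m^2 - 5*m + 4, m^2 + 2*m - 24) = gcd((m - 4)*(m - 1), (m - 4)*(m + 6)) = m - 4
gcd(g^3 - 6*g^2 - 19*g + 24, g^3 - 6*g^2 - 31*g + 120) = g - 8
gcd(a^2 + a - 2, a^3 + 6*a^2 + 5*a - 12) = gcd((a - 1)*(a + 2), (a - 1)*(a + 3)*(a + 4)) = a - 1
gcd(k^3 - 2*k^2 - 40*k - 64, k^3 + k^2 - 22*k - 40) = k^2 + 6*k + 8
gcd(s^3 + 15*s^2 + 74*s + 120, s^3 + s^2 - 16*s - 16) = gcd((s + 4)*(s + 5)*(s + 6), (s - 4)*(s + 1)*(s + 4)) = s + 4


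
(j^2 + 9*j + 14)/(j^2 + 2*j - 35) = (j + 2)/(j - 5)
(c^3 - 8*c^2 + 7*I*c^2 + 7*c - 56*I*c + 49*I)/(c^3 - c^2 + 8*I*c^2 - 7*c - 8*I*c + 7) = (c - 7)/(c + I)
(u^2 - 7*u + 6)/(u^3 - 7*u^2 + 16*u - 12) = (u^2 - 7*u + 6)/(u^3 - 7*u^2 + 16*u - 12)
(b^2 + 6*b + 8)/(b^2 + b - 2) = (b + 4)/(b - 1)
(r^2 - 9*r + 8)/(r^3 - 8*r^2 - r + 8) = 1/(r + 1)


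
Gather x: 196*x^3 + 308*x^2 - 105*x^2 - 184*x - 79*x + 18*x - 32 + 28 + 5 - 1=196*x^3 + 203*x^2 - 245*x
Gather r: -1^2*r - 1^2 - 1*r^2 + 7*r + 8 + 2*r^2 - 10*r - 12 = r^2 - 4*r - 5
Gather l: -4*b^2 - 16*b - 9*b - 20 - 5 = -4*b^2 - 25*b - 25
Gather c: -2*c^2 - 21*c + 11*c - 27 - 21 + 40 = -2*c^2 - 10*c - 8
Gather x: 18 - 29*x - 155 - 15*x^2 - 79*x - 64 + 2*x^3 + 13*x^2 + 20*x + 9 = 2*x^3 - 2*x^2 - 88*x - 192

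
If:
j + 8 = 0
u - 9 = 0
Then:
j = -8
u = 9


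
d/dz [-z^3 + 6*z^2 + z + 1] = -3*z^2 + 12*z + 1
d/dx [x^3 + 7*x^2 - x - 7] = 3*x^2 + 14*x - 1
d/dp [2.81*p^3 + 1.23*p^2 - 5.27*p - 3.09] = 8.43*p^2 + 2.46*p - 5.27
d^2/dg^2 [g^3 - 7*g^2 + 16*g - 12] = 6*g - 14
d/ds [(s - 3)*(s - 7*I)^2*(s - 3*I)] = 4*s^3 + s^2*(-9 - 51*I) + s*(-182 + 102*I) + 273 + 147*I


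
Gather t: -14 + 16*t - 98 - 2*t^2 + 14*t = -2*t^2 + 30*t - 112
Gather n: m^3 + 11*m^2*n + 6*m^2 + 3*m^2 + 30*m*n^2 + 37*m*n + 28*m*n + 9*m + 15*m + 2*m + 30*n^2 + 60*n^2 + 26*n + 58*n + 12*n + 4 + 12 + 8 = m^3 + 9*m^2 + 26*m + n^2*(30*m + 90) + n*(11*m^2 + 65*m + 96) + 24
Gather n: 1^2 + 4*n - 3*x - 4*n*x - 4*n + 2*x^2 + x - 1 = -4*n*x + 2*x^2 - 2*x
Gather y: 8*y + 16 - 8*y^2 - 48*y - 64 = -8*y^2 - 40*y - 48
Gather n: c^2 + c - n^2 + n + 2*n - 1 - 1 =c^2 + c - n^2 + 3*n - 2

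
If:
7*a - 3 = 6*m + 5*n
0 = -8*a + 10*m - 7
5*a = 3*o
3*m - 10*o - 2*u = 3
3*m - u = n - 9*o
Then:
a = -1197/7228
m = 2051/3614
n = -10935/7228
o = -1995/7228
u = 2643/3614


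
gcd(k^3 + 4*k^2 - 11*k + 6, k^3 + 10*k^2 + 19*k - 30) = k^2 + 5*k - 6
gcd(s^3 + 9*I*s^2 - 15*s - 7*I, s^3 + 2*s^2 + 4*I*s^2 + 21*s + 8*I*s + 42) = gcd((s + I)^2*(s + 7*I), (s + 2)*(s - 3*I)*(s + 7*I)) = s + 7*I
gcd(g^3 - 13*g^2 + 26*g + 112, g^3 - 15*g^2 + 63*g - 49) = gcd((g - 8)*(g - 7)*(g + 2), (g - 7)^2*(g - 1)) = g - 7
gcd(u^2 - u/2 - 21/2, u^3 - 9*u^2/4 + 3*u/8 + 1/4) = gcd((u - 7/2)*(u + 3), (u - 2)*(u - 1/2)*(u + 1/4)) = 1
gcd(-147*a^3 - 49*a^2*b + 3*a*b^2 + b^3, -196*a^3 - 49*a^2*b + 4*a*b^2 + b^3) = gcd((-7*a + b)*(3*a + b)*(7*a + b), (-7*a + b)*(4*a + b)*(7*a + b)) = 49*a^2 - b^2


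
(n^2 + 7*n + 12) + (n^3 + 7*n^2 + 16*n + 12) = n^3 + 8*n^2 + 23*n + 24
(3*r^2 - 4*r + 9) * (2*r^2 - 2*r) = 6*r^4 - 14*r^3 + 26*r^2 - 18*r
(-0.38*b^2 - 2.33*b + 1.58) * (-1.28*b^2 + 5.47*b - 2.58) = 0.4864*b^4 + 0.9038*b^3 - 13.7871*b^2 + 14.654*b - 4.0764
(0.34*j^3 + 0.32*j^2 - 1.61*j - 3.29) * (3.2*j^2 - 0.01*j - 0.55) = 1.088*j^5 + 1.0206*j^4 - 5.3422*j^3 - 10.6879*j^2 + 0.9184*j + 1.8095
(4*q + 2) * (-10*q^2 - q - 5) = -40*q^3 - 24*q^2 - 22*q - 10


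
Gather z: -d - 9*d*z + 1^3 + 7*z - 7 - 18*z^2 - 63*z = -d - 18*z^2 + z*(-9*d - 56) - 6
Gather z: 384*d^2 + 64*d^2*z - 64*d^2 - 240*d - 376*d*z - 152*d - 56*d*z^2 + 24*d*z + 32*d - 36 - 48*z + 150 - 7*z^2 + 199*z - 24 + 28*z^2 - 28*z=320*d^2 - 360*d + z^2*(21 - 56*d) + z*(64*d^2 - 352*d + 123) + 90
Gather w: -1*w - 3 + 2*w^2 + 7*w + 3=2*w^2 + 6*w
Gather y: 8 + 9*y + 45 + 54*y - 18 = 63*y + 35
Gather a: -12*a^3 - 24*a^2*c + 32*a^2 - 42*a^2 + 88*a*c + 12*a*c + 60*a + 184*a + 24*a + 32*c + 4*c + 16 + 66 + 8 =-12*a^3 + a^2*(-24*c - 10) + a*(100*c + 268) + 36*c + 90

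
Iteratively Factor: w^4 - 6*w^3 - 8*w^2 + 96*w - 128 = (w - 4)*(w^3 - 2*w^2 - 16*w + 32) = (w - 4)^2*(w^2 + 2*w - 8) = (w - 4)^2*(w - 2)*(w + 4)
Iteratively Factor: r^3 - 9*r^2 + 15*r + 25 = (r - 5)*(r^2 - 4*r - 5) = (r - 5)*(r + 1)*(r - 5)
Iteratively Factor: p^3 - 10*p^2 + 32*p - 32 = (p - 4)*(p^2 - 6*p + 8) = (p - 4)*(p - 2)*(p - 4)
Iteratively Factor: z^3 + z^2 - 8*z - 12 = (z + 2)*(z^2 - z - 6) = (z - 3)*(z + 2)*(z + 2)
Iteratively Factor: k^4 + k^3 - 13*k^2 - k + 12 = (k - 1)*(k^3 + 2*k^2 - 11*k - 12) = (k - 1)*(k + 4)*(k^2 - 2*k - 3) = (k - 3)*(k - 1)*(k + 4)*(k + 1)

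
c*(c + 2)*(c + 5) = c^3 + 7*c^2 + 10*c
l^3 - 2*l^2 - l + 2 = (l - 2)*(l - 1)*(l + 1)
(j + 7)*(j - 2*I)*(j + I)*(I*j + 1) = I*j^4 + 2*j^3 + 7*I*j^3 + 14*j^2 + I*j^2 + 2*j + 7*I*j + 14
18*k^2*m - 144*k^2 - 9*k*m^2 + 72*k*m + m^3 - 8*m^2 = (-6*k + m)*(-3*k + m)*(m - 8)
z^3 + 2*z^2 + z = z*(z + 1)^2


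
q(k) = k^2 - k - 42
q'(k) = 2*k - 1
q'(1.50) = 2.00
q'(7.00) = 13.00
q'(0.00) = -1.00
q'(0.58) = 0.16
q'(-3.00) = -7.00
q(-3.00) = -30.00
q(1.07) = -41.93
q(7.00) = 0.00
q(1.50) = -41.25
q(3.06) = -35.70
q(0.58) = -42.24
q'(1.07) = 1.14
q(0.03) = -42.03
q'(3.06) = 5.12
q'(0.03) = -0.94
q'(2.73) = 4.46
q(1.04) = -41.96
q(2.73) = -37.28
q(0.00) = -42.00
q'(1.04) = 1.08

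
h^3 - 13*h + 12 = (h - 3)*(h - 1)*(h + 4)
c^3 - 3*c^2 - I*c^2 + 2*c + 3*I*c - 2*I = (c - 2)*(c - 1)*(c - I)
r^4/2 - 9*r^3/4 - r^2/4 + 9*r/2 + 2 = (r/2 + 1/2)*(r - 4)*(r - 2)*(r + 1/2)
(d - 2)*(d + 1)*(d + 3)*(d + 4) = d^4 + 6*d^3 + 3*d^2 - 26*d - 24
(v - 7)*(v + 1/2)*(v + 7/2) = v^3 - 3*v^2 - 105*v/4 - 49/4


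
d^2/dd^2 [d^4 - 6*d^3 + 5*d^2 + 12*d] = 12*d^2 - 36*d + 10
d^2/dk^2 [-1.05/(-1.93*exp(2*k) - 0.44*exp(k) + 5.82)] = (1.05*(3.86*exp(k) + 0.44)*(7.72*exp(k) + 0.88)*exp(k) - (8.106*exp(k) + 0.462)*(1.93*exp(2*k) + 0.44*exp(k) - 5.82))*exp(k)/(1.93*exp(2*k) + 0.44*exp(k) - 5.82)^3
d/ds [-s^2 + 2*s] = 2 - 2*s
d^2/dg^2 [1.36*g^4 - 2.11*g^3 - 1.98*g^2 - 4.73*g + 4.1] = 16.32*g^2 - 12.66*g - 3.96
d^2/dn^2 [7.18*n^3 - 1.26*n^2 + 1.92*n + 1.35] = 43.08*n - 2.52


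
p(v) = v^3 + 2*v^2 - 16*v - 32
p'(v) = 3*v^2 + 4*v - 16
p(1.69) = -48.50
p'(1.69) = -0.67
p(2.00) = -48.00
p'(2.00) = 4.00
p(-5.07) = -29.79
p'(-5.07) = 40.83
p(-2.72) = 6.19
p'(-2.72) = -4.68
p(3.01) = -34.77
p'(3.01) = 23.22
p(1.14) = -46.16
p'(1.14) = -7.54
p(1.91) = -48.30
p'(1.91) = 2.58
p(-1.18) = -11.98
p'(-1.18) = -16.54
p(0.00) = -32.00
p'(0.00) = -16.00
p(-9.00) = -455.00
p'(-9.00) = 191.00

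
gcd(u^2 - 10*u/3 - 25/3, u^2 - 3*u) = 1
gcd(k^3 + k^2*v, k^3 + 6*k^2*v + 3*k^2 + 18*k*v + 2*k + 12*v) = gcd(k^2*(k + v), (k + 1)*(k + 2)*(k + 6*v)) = 1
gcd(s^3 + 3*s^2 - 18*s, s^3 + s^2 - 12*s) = s^2 - 3*s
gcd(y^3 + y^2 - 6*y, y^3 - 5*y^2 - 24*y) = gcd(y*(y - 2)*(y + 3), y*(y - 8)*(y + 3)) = y^2 + 3*y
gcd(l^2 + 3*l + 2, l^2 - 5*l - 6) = l + 1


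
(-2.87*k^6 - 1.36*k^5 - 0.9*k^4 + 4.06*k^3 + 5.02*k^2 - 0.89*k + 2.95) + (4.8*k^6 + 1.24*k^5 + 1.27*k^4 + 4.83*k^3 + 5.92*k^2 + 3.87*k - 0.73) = 1.93*k^6 - 0.12*k^5 + 0.37*k^4 + 8.89*k^3 + 10.94*k^2 + 2.98*k + 2.22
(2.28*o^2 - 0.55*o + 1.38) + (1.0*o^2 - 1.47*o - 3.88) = 3.28*o^2 - 2.02*o - 2.5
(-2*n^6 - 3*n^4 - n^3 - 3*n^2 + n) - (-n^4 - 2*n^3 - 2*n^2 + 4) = -2*n^6 - 2*n^4 + n^3 - n^2 + n - 4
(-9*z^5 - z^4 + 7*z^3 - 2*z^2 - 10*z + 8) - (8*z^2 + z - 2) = -9*z^5 - z^4 + 7*z^3 - 10*z^2 - 11*z + 10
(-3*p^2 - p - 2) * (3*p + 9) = -9*p^3 - 30*p^2 - 15*p - 18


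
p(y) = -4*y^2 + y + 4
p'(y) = 1 - 8*y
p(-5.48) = -121.60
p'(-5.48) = 44.84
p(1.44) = -2.85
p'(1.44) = -10.52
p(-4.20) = -70.76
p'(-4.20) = 34.60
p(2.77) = -23.92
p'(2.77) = -21.16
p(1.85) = -7.84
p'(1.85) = -13.80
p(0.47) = 3.59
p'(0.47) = -2.76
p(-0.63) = 1.78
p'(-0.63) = 6.04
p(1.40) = -2.44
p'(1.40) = -10.20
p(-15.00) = -911.00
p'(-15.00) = 121.00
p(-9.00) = -329.00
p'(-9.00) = 73.00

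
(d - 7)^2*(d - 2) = d^3 - 16*d^2 + 77*d - 98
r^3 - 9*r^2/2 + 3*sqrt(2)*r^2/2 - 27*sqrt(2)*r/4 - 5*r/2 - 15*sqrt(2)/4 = (r - 5)*(r + 1/2)*(r + 3*sqrt(2)/2)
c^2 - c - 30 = (c - 6)*(c + 5)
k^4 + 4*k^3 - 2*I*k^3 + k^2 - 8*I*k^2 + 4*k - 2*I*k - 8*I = (k + 4)*(k - 2*I)*(k - I)*(k + I)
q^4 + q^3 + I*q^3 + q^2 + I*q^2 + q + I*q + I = (q + 1)*(q - I)*(q + I)^2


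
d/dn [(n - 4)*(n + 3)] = 2*n - 1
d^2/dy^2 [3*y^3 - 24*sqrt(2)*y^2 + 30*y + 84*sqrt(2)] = 18*y - 48*sqrt(2)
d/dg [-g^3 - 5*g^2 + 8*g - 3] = -3*g^2 - 10*g + 8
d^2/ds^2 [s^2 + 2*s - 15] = 2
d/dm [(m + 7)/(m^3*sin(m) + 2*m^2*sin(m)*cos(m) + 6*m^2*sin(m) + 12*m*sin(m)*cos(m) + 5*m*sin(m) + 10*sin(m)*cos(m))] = -(m^4*cos(m) + 2*m^3*sin(m) + 13*m^3*cos(m) + 2*m^3*cos(2*m) + 27*m^2*sin(m) + m^2*sin(2*m) + 47*m^2*cos(m) + 26*m^2*cos(2*m) + 84*m*sin(m) + 14*m*sin(2*m) + 35*m*cos(m) + 94*m*cos(2*m) + 35*sin(m) + 37*sin(2*m) + 70*cos(2*m))/((m + 1)^2*(m + 5)^2*(m + 2*cos(m))^2*sin(m)^2)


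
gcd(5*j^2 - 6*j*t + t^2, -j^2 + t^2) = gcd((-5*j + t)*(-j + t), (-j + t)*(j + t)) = -j + t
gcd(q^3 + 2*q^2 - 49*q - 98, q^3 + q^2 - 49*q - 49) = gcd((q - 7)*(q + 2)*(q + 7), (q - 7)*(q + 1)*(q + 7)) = q^2 - 49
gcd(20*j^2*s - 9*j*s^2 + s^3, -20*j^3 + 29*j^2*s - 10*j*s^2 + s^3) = 20*j^2 - 9*j*s + s^2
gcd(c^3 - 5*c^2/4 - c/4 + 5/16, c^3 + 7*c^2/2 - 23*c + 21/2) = c - 1/2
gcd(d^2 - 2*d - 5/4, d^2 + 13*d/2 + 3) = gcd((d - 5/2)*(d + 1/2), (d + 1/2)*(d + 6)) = d + 1/2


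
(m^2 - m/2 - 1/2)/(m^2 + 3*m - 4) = (m + 1/2)/(m + 4)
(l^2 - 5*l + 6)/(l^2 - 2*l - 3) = (l - 2)/(l + 1)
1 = 1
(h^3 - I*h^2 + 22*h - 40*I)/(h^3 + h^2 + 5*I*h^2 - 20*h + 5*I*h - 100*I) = (h^2 - 6*I*h - 8)/(h^2 + h - 20)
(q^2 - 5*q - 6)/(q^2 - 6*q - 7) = (q - 6)/(q - 7)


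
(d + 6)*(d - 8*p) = d^2 - 8*d*p + 6*d - 48*p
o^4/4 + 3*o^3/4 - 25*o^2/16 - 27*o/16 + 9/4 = (o/4 + 1)*(o - 3/2)*(o - 1)*(o + 3/2)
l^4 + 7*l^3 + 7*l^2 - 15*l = l*(l - 1)*(l + 3)*(l + 5)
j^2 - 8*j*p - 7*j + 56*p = (j - 7)*(j - 8*p)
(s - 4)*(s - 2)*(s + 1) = s^3 - 5*s^2 + 2*s + 8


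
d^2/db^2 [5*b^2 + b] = 10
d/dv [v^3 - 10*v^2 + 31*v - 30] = 3*v^2 - 20*v + 31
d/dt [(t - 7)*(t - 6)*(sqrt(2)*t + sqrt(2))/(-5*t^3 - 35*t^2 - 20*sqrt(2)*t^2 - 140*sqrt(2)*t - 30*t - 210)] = sqrt(2)*((t - 7)*(t - 6)*(t + 1)*(3*t^2 + 8*sqrt(2)*t + 14*t + 6 + 28*sqrt(2)) - ((t - 7)*(t - 6) + (t - 7)*(t + 1) + (t - 6)*(t + 1))*(t^3 + 4*sqrt(2)*t^2 + 7*t^2 + 6*t + 28*sqrt(2)*t + 42))/(5*(t^3 + 4*sqrt(2)*t^2 + 7*t^2 + 6*t + 28*sqrt(2)*t + 42)^2)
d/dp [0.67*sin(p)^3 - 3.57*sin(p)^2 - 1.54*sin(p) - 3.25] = (2.01*sin(p)^2 - 7.14*sin(p) - 1.54)*cos(p)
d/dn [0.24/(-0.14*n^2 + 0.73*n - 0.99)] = (0.0672*n - 0.1752)/(0.14*n^2 - 0.73*n + 0.99)^2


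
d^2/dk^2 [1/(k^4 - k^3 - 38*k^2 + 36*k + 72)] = 2*((-6*k^2 + 3*k + 38)*(k^4 - k^3 - 38*k^2 + 36*k + 72) + (4*k^3 - 3*k^2 - 76*k + 36)^2)/(k^4 - k^3 - 38*k^2 + 36*k + 72)^3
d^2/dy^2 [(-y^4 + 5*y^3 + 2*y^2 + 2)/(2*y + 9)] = 2*(-12*y^4 - 124*y^3 - 216*y^2 + 1215*y + 170)/(8*y^3 + 108*y^2 + 486*y + 729)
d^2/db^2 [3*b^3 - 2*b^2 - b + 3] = 18*b - 4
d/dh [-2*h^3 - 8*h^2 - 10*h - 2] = -6*h^2 - 16*h - 10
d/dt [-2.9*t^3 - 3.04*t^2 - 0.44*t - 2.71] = -8.7*t^2 - 6.08*t - 0.44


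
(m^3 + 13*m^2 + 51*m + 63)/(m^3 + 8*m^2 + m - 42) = (m + 3)/(m - 2)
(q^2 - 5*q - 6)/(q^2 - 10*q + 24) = (q + 1)/(q - 4)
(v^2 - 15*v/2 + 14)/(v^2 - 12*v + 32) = (v - 7/2)/(v - 8)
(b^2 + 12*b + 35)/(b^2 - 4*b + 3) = (b^2 + 12*b + 35)/(b^2 - 4*b + 3)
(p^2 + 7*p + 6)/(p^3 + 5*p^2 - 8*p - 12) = 1/(p - 2)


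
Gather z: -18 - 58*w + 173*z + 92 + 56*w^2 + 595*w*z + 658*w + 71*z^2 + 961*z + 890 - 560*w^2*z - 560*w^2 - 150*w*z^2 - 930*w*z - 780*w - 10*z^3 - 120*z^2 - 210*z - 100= -504*w^2 - 180*w - 10*z^3 + z^2*(-150*w - 49) + z*(-560*w^2 - 335*w + 924) + 864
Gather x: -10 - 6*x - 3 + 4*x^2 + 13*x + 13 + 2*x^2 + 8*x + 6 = 6*x^2 + 15*x + 6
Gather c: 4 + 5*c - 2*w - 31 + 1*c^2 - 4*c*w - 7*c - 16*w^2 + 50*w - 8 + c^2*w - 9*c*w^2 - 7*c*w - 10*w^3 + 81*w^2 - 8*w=c^2*(w + 1) + c*(-9*w^2 - 11*w - 2) - 10*w^3 + 65*w^2 + 40*w - 35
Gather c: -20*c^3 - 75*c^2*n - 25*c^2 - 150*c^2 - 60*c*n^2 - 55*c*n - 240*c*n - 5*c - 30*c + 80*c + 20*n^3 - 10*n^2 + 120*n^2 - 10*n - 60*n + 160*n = -20*c^3 + c^2*(-75*n - 175) + c*(-60*n^2 - 295*n + 45) + 20*n^3 + 110*n^2 + 90*n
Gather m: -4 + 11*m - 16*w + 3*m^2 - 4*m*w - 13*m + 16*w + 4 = 3*m^2 + m*(-4*w - 2)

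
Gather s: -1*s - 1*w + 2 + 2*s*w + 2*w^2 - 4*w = s*(2*w - 1) + 2*w^2 - 5*w + 2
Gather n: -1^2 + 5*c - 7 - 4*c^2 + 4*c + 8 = -4*c^2 + 9*c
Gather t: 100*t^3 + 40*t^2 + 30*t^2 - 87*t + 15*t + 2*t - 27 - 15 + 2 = 100*t^3 + 70*t^2 - 70*t - 40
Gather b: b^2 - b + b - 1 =b^2 - 1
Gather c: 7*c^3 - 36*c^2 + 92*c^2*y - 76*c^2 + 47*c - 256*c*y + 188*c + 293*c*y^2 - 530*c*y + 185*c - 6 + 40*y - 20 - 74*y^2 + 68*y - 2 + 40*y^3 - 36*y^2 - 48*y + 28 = 7*c^3 + c^2*(92*y - 112) + c*(293*y^2 - 786*y + 420) + 40*y^3 - 110*y^2 + 60*y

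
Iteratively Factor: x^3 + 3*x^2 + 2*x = (x + 2)*(x^2 + x) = x*(x + 2)*(x + 1)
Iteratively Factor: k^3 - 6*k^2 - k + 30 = (k - 5)*(k^2 - k - 6) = (k - 5)*(k + 2)*(k - 3)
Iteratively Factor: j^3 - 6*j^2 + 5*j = (j - 5)*(j^2 - j) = j*(j - 5)*(j - 1)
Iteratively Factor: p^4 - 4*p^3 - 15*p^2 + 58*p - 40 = (p + 4)*(p^3 - 8*p^2 + 17*p - 10) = (p - 1)*(p + 4)*(p^2 - 7*p + 10) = (p - 2)*(p - 1)*(p + 4)*(p - 5)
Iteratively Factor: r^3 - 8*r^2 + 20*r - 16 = (r - 4)*(r^2 - 4*r + 4) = (r - 4)*(r - 2)*(r - 2)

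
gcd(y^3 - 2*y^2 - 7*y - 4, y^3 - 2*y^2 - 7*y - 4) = y^3 - 2*y^2 - 7*y - 4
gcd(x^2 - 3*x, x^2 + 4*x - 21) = x - 3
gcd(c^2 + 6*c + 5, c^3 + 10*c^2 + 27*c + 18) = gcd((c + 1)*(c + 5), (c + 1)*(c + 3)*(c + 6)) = c + 1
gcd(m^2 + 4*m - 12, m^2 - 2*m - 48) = m + 6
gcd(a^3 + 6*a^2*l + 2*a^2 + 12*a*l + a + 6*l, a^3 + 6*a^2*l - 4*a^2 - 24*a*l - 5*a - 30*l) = a^2 + 6*a*l + a + 6*l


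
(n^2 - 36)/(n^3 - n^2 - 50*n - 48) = (n - 6)/(n^2 - 7*n - 8)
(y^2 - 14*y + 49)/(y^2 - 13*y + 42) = (y - 7)/(y - 6)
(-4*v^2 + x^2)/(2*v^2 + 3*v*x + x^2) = (-2*v + x)/(v + x)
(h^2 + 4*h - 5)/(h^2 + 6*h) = (h^2 + 4*h - 5)/(h*(h + 6))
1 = 1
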